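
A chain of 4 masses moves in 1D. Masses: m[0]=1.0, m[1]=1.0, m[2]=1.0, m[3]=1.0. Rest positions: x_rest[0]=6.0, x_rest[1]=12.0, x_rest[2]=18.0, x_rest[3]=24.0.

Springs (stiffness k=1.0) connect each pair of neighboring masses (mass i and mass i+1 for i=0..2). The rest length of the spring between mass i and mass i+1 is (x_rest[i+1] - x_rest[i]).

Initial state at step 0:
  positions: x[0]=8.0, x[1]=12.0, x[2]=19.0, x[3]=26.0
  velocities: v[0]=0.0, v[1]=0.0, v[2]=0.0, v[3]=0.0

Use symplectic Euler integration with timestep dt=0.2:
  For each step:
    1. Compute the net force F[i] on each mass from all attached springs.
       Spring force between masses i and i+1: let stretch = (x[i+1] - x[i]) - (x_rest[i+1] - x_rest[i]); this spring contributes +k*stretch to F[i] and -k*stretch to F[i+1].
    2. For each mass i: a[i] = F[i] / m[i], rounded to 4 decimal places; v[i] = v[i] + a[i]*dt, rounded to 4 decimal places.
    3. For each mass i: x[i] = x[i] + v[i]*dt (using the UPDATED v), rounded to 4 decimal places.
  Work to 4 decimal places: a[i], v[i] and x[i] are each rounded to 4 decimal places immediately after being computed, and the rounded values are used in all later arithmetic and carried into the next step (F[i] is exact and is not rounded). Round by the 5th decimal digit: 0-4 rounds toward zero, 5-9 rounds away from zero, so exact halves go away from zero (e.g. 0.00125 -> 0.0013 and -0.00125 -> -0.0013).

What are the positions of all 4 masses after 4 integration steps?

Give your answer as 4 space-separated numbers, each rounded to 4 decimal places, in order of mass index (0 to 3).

Step 0: x=[8.0000 12.0000 19.0000 26.0000] v=[0.0000 0.0000 0.0000 0.0000]
Step 1: x=[7.9200 12.1200 19.0000 25.9600] v=[-0.4000 0.6000 0.0000 -0.2000]
Step 2: x=[7.7680 12.3472 19.0032 25.8816] v=[-0.7600 1.1360 0.0160 -0.3920]
Step 3: x=[7.5592 12.6575 19.0153 25.7681] v=[-1.0442 1.5514 0.0605 -0.5677]
Step 4: x=[7.3143 13.0182 19.0432 25.6244] v=[-1.2245 1.8033 0.1395 -0.7183]

Answer: 7.3143 13.0182 19.0432 25.6244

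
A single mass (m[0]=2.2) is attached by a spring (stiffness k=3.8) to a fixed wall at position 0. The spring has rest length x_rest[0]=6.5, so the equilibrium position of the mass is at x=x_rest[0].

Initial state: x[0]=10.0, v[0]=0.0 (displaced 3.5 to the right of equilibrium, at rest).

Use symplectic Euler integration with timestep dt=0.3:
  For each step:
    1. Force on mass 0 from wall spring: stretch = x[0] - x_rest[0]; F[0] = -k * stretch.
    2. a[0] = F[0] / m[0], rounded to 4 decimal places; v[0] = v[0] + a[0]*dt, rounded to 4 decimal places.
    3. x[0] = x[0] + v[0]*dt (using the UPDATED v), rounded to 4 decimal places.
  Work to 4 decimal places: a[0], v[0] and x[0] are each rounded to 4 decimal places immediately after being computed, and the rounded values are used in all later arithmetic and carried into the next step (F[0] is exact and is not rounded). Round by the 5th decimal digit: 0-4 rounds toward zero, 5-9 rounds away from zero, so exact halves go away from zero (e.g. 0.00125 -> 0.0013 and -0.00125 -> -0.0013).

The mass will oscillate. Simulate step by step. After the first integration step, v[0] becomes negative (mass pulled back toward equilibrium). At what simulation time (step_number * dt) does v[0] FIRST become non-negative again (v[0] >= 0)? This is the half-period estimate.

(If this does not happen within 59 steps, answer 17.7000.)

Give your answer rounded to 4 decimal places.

Step 0: x=[10.0000] v=[0.0000]
Step 1: x=[9.4559] v=[-1.8137]
Step 2: x=[8.4523] v=[-3.3454]
Step 3: x=[7.1452] v=[-4.3571]
Step 4: x=[5.7378] v=[-4.6914]
Step 5: x=[4.4489] v=[-4.2965]
Step 6: x=[3.4788] v=[-3.2337]
Step 7: x=[2.9783] v=[-1.6682]
Step 8: x=[3.0253] v=[0.1567]
First v>=0 after going negative at step 8, time=2.4000

Answer: 2.4000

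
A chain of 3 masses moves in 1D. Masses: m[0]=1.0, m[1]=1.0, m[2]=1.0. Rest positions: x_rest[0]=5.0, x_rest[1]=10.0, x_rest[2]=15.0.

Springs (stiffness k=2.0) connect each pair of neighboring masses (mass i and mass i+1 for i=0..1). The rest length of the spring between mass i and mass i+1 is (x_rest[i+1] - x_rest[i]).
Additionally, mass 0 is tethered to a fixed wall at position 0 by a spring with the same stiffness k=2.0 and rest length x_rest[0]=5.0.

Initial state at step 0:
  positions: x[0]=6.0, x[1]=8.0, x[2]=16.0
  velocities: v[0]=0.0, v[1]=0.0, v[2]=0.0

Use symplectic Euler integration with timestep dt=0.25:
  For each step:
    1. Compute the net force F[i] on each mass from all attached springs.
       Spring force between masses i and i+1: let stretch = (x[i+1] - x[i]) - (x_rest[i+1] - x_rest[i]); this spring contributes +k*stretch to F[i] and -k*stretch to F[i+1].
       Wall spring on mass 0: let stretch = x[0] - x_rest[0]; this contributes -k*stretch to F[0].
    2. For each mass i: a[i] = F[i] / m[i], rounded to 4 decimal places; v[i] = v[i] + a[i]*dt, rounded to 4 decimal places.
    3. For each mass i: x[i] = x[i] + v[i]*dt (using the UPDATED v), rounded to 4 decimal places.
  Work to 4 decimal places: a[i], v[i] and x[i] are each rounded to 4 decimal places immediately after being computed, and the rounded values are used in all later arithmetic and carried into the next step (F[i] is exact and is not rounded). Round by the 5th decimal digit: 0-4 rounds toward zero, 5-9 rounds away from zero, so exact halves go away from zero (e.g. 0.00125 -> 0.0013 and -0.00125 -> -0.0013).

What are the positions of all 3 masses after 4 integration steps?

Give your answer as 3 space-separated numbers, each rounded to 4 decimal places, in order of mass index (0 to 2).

Step 0: x=[6.0000 8.0000 16.0000] v=[0.0000 0.0000 0.0000]
Step 1: x=[5.5000 8.7500 15.6250] v=[-2.0000 3.0000 -1.5000]
Step 2: x=[4.7188 9.9531 15.0156] v=[-3.1250 4.8125 -2.4375]
Step 3: x=[4.0020 11.1348 14.3984] v=[-2.8673 4.7266 -2.4688]
Step 4: x=[3.6765 11.8328 13.9983] v=[-1.3019 2.7920 -1.6006]

Answer: 3.6765 11.8328 13.9983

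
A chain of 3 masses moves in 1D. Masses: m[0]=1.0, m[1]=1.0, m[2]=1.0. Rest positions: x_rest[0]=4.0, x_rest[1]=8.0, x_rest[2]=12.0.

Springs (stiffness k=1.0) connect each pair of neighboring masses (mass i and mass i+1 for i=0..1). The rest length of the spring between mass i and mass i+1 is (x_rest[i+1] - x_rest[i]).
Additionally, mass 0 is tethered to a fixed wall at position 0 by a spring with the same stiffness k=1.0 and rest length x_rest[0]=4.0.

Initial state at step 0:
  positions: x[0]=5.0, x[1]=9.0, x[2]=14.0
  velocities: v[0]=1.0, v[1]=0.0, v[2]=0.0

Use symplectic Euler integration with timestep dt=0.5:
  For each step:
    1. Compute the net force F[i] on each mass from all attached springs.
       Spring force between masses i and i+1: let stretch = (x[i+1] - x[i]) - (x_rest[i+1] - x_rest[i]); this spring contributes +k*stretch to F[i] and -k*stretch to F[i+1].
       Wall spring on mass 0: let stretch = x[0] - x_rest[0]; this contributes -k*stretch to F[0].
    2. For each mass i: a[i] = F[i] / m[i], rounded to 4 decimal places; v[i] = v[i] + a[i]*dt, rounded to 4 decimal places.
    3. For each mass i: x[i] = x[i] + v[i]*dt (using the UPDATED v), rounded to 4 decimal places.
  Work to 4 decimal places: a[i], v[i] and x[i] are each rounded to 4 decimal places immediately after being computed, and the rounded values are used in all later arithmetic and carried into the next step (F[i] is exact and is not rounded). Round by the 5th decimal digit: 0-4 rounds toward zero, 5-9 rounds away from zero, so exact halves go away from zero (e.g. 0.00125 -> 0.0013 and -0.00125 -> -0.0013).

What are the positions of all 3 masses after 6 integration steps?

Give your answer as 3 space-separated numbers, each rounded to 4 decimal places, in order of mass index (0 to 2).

Step 0: x=[5.0000 9.0000 14.0000] v=[1.0000 0.0000 0.0000]
Step 1: x=[5.2500 9.2500 13.7500] v=[0.5000 0.5000 -0.5000]
Step 2: x=[5.1875 9.6250 13.3750] v=[-0.1250 0.7500 -0.7500]
Step 3: x=[4.9375 9.8282 13.0625] v=[-0.5000 0.4063 -0.6250]
Step 4: x=[4.6758 9.6173 12.9414] v=[-0.5234 -0.4219 -0.2422]
Step 5: x=[4.4805 9.0020 12.9893] v=[-0.3906 -1.2306 0.0958]
Step 6: x=[4.2955 8.2532 13.0404] v=[-0.3701 -1.4977 0.1022]

Answer: 4.2955 8.2532 13.0404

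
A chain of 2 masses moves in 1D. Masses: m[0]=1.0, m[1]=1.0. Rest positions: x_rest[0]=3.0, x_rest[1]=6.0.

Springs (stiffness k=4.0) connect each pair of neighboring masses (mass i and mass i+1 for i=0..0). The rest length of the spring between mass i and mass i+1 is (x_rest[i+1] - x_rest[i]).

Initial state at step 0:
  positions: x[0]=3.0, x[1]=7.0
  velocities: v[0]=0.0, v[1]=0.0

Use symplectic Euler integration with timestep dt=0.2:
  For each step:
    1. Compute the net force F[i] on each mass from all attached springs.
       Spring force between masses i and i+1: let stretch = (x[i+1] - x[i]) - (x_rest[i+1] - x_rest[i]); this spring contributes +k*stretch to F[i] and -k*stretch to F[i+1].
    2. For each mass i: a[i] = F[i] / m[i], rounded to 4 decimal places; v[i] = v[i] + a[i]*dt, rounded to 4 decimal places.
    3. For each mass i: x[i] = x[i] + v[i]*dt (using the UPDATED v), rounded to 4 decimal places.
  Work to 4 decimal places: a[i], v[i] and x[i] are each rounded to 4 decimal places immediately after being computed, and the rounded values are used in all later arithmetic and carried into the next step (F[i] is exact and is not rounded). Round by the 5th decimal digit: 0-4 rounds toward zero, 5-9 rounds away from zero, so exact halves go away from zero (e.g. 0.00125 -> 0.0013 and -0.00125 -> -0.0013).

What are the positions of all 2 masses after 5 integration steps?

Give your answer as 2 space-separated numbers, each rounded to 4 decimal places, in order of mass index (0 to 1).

Step 0: x=[3.0000 7.0000] v=[0.0000 0.0000]
Step 1: x=[3.1600 6.8400] v=[0.8000 -0.8000]
Step 2: x=[3.4288 6.5712] v=[1.3440 -1.3440]
Step 3: x=[3.7204 6.2796] v=[1.4579 -1.4579]
Step 4: x=[3.9415 6.0585] v=[1.1053 -1.1053]
Step 5: x=[4.0213 5.9787] v=[0.3989 -0.3989]

Answer: 4.0213 5.9787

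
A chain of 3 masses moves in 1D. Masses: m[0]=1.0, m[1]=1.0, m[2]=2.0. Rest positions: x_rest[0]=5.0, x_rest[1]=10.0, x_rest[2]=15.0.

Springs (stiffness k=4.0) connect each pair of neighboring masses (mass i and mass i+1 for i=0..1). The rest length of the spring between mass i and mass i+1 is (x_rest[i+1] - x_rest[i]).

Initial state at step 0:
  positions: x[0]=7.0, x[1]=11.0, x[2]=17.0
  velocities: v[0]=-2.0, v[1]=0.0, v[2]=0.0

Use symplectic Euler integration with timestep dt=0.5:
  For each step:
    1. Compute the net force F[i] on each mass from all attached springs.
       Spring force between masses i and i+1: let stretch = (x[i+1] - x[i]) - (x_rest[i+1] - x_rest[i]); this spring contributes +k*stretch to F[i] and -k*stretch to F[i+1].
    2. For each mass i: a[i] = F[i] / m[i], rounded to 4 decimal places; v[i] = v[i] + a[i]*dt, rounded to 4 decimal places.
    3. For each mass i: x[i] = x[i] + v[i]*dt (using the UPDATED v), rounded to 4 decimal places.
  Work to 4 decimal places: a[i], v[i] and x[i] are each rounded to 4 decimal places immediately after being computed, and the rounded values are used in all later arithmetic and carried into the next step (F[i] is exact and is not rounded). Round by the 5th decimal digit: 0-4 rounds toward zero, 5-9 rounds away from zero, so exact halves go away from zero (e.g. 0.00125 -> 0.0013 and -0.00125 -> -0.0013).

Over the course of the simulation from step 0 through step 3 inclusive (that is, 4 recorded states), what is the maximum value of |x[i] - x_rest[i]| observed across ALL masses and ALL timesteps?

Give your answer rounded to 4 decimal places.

Step 0: x=[7.0000 11.0000 17.0000] v=[-2.0000 0.0000 0.0000]
Step 1: x=[5.0000 13.0000 16.5000] v=[-4.0000 4.0000 -1.0000]
Step 2: x=[6.0000 10.5000 16.7500] v=[2.0000 -5.0000 0.5000]
Step 3: x=[6.5000 9.7500 16.3750] v=[1.0000 -1.5000 -0.7500]
Max displacement = 3.0000

Answer: 3.0000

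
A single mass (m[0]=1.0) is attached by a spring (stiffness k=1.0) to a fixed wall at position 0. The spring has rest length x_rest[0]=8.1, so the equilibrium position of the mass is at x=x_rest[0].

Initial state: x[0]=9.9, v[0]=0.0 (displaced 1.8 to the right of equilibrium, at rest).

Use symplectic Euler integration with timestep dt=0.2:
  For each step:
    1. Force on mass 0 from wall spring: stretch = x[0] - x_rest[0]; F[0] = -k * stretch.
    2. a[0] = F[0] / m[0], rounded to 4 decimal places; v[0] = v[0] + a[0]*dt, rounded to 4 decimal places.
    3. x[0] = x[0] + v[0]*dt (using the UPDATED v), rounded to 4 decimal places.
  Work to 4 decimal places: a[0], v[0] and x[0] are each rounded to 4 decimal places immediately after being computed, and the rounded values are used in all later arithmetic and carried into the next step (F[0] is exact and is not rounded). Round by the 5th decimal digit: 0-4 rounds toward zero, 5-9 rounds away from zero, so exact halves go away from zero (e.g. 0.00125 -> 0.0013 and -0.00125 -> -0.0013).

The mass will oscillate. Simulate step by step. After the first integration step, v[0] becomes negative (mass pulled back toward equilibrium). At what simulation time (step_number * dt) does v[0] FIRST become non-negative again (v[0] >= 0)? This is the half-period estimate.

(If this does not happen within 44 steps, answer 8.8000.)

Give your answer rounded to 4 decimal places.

Step 0: x=[9.9000] v=[0.0000]
Step 1: x=[9.8280] v=[-0.3600]
Step 2: x=[9.6869] v=[-0.7056]
Step 3: x=[9.4823] v=[-1.0230]
Step 4: x=[9.2224] v=[-1.2995]
Step 5: x=[8.9176] v=[-1.5240]
Step 6: x=[8.5801] v=[-1.6875]
Step 7: x=[8.2234] v=[-1.7835]
Step 8: x=[7.8618] v=[-1.8082]
Step 9: x=[7.5097] v=[-1.7606]
Step 10: x=[7.1812] v=[-1.6425]
Step 11: x=[6.8895] v=[-1.4587]
Step 12: x=[6.6462] v=[-1.2166]
Step 13: x=[6.4610] v=[-0.9258]
Step 14: x=[6.3414] v=[-0.5980]
Step 15: x=[6.2921] v=[-0.2463]
Step 16: x=[6.3152] v=[0.1153]
First v>=0 after going negative at step 16, time=3.2000

Answer: 3.2000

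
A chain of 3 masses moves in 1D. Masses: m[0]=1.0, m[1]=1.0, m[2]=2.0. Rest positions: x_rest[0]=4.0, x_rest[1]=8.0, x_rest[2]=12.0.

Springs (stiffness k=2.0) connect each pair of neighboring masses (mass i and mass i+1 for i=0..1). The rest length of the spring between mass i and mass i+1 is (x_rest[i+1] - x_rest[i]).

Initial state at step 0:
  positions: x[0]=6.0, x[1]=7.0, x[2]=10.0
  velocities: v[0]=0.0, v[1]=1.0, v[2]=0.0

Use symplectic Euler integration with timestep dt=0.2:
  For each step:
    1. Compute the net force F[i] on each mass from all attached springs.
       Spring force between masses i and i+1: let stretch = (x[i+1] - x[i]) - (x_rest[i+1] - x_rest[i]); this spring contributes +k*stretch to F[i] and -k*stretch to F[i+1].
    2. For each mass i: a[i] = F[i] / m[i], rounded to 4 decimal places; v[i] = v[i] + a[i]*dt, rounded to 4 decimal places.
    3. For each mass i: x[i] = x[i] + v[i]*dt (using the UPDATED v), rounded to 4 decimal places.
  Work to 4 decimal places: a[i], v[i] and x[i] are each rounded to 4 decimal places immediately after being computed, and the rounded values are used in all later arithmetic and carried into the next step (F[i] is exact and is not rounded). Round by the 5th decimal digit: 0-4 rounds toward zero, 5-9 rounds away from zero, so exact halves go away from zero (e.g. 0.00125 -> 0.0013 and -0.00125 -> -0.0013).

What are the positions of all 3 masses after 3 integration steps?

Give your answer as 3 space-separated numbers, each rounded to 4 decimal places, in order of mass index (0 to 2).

Answer: 4.7743 8.2406 10.2925

Derivation:
Step 0: x=[6.0000 7.0000 10.0000] v=[0.0000 1.0000 0.0000]
Step 1: x=[5.7600 7.3600 10.0400] v=[-1.2000 1.8000 0.2000]
Step 2: x=[5.3280 7.8064 10.1328] v=[-2.1600 2.2320 0.4640]
Step 3: x=[4.7743 8.2406 10.2925] v=[-2.7686 2.1712 0.7987]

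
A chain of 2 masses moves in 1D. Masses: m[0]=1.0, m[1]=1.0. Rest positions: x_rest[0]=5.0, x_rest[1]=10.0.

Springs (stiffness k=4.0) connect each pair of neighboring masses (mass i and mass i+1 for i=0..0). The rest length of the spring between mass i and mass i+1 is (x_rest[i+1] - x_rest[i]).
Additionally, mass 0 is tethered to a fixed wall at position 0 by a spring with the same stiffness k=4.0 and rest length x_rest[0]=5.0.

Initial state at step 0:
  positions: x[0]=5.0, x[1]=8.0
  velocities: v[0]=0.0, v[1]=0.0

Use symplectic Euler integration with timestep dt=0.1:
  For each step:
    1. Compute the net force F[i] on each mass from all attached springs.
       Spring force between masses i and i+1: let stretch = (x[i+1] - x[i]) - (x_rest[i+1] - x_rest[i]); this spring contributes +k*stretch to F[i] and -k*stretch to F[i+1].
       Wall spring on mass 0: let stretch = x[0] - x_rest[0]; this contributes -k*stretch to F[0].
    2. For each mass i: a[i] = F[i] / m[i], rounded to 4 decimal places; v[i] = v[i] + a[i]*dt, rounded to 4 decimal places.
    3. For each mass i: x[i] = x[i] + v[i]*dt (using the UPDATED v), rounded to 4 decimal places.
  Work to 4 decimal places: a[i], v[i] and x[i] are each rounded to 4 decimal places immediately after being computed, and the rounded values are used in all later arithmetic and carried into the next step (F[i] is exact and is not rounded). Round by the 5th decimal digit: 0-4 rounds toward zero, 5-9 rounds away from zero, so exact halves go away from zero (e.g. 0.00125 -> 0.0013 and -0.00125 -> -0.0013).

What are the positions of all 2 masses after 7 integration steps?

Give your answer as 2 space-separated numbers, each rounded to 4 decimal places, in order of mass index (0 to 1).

Step 0: x=[5.0000 8.0000] v=[0.0000 0.0000]
Step 1: x=[4.9200 8.0800] v=[-0.8000 0.8000]
Step 2: x=[4.7696 8.2336] v=[-1.5040 1.5360]
Step 3: x=[4.5670 8.4486] v=[-2.0262 2.1504]
Step 4: x=[4.3370 8.7084] v=[-2.3004 2.5978]
Step 5: x=[4.1083 8.9933] v=[-2.2866 2.8492]
Step 6: x=[3.9107 9.2828] v=[-1.9759 2.8952]
Step 7: x=[3.7716 9.5574] v=[-1.3913 2.7464]

Answer: 3.7716 9.5574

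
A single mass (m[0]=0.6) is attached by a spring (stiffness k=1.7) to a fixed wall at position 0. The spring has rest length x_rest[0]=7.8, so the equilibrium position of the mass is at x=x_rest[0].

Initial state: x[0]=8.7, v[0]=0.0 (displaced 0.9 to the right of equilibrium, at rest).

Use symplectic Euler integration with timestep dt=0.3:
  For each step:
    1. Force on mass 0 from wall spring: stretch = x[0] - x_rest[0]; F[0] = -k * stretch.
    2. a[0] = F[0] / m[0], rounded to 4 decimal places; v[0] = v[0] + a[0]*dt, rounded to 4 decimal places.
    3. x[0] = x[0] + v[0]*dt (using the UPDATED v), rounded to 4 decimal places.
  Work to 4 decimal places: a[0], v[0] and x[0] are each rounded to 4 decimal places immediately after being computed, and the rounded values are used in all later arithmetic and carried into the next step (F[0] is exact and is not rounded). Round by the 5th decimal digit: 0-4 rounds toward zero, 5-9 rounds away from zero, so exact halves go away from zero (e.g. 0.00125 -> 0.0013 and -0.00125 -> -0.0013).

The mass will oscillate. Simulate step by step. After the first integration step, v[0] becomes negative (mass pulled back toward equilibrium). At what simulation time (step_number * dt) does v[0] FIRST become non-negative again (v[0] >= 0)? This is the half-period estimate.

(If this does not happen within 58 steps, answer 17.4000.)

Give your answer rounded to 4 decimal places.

Answer: 2.1000

Derivation:
Step 0: x=[8.7000] v=[0.0000]
Step 1: x=[8.4705] v=[-0.7650]
Step 2: x=[8.0700] v=[-1.3349]
Step 3: x=[7.6007] v=[-1.5644]
Step 4: x=[7.1822] v=[-1.3950]
Step 5: x=[6.9212] v=[-0.8699]
Step 6: x=[6.8843] v=[-0.1229]
Step 7: x=[7.0810] v=[0.6555]
First v>=0 after going negative at step 7, time=2.1000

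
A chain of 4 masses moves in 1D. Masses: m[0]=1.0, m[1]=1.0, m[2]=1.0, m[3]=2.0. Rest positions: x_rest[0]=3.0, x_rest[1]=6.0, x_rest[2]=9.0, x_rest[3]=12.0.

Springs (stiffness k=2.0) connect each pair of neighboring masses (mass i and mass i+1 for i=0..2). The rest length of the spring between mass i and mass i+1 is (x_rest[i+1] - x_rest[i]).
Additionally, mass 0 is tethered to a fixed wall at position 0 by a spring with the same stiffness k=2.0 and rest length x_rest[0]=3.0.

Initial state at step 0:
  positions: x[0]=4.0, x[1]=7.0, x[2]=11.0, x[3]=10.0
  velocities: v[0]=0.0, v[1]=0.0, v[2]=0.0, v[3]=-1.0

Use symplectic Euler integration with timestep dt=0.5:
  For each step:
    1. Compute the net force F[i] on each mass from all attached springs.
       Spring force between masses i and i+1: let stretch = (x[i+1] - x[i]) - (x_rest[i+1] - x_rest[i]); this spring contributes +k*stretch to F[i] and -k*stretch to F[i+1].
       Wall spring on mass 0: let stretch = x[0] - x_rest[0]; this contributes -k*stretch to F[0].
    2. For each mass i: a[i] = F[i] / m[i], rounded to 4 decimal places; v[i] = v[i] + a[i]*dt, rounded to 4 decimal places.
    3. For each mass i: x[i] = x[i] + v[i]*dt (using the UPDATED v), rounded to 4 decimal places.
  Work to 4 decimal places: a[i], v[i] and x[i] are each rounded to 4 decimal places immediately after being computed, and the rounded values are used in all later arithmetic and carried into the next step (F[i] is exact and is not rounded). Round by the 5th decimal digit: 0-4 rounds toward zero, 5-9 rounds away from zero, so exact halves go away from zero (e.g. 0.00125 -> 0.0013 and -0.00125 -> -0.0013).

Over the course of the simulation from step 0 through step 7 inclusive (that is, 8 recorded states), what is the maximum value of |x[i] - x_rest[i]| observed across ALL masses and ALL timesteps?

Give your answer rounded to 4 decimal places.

Answer: 3.6875

Derivation:
Step 0: x=[4.0000 7.0000 11.0000 10.0000] v=[0.0000 0.0000 0.0000 -1.0000]
Step 1: x=[3.5000 7.5000 8.5000 10.5000] v=[-1.0000 1.0000 -5.0000 1.0000]
Step 2: x=[3.2500 6.5000 6.5000 11.2500] v=[-0.5000 -2.0000 -4.0000 1.5000]
Step 3: x=[3.0000 3.8750 6.8750 11.5625] v=[-0.5000 -5.2500 0.7500 0.6250]
Step 4: x=[1.6875 2.3125 8.0938 11.4531] v=[-2.6250 -3.1250 2.4375 -0.2188]
Step 5: x=[-0.1563 3.3282 8.1016 11.2539] v=[-3.6875 2.0313 0.0155 -0.3985]
Step 6: x=[-0.1797 4.9883 7.2988 11.0166] v=[-0.0467 3.3202 -1.6056 -0.4747]
Step 7: x=[2.4708 5.2197 7.1997 10.5998] v=[5.3010 0.4627 -0.1983 -0.8336]
Max displacement = 3.6875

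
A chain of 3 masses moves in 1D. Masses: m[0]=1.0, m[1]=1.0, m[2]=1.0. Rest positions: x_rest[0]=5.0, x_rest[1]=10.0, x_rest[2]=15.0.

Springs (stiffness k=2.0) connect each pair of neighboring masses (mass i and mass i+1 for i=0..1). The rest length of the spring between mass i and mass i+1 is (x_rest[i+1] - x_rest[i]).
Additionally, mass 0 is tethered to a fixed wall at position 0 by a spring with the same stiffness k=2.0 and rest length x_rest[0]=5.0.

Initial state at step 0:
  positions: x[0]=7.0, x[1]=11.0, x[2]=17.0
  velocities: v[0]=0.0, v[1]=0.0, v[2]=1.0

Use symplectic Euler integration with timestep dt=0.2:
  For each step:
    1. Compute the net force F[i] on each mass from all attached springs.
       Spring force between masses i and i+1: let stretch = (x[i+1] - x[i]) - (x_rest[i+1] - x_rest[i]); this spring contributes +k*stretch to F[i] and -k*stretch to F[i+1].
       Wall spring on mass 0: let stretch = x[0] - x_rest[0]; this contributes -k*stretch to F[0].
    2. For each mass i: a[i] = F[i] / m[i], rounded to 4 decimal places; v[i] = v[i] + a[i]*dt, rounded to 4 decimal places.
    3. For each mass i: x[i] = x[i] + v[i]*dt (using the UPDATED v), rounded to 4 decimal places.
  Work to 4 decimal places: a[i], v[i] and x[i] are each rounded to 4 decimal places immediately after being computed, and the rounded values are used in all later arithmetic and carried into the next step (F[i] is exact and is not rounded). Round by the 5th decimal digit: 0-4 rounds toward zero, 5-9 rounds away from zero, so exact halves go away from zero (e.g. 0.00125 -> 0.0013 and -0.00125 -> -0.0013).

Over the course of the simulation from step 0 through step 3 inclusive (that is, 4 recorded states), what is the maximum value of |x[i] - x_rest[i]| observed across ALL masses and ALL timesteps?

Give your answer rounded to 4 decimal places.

Answer: 2.1632

Derivation:
Step 0: x=[7.0000 11.0000 17.0000] v=[0.0000 0.0000 1.0000]
Step 1: x=[6.7600 11.1600 17.1200] v=[-1.2000 0.8000 0.6000]
Step 2: x=[6.3312 11.4448 17.1632] v=[-2.1440 1.4240 0.2160]
Step 3: x=[5.8050 11.7780 17.1489] v=[-2.6310 1.6659 -0.0714]
Max displacement = 2.1632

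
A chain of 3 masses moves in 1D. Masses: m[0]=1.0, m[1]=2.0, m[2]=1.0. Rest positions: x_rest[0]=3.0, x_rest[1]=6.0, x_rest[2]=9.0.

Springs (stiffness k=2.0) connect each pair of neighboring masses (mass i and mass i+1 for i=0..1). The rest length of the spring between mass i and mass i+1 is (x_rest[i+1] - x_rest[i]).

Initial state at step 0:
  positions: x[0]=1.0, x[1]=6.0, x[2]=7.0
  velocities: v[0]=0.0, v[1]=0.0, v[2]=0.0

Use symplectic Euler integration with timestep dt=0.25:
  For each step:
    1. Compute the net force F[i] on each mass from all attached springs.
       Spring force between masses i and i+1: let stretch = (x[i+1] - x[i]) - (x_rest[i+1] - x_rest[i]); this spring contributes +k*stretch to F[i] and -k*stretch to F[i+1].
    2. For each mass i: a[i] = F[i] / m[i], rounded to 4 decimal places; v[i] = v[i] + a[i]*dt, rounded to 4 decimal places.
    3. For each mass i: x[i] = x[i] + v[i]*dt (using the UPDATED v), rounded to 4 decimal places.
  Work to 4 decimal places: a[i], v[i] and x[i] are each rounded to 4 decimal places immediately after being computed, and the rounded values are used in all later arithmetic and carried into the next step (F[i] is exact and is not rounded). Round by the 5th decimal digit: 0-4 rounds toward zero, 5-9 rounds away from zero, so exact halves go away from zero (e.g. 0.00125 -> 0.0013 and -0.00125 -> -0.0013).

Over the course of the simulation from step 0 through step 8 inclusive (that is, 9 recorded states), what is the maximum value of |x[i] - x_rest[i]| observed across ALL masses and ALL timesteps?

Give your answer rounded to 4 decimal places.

Answer: 2.0222

Derivation:
Step 0: x=[1.0000 6.0000 7.0000] v=[0.0000 0.0000 0.0000]
Step 1: x=[1.2500 5.7500 7.2500] v=[1.0000 -1.0000 1.0000]
Step 2: x=[1.6875 5.3125 7.6875] v=[1.7500 -1.7500 1.7500]
Step 3: x=[2.2031 4.7969 8.2031] v=[2.0625 -2.0625 2.0625]
Step 4: x=[2.6680 4.3321 8.6680] v=[1.8594 -1.8594 1.8594]
Step 5: x=[2.9659 4.0342 8.9659] v=[1.1915 -1.1915 1.1915]
Step 6: x=[3.0223 3.9778 9.0223] v=[0.2257 -0.2257 0.2257]
Step 7: x=[2.8232 4.1770 8.8232] v=[-0.7966 0.7966 -0.7966]
Step 8: x=[2.4183 4.5819 8.4183] v=[-1.6197 1.6197 -1.6197]
Max displacement = 2.0222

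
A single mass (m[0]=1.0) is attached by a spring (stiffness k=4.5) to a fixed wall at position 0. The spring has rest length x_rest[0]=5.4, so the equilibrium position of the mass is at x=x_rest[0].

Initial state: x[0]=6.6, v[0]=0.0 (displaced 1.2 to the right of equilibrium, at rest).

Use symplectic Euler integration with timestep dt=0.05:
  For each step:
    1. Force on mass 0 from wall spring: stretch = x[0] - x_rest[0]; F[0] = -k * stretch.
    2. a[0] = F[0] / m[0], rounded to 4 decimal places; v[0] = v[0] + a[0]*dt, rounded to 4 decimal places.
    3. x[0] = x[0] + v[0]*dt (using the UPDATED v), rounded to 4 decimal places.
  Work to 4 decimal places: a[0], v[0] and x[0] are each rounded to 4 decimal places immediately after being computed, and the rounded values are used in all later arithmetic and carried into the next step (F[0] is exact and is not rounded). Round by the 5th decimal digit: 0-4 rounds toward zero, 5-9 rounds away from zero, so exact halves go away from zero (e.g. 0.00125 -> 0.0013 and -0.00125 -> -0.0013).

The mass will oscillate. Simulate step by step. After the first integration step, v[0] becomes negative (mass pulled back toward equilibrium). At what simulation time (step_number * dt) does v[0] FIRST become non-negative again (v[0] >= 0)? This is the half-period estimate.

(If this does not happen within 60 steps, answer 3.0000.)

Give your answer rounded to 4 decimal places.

Answer: 1.5000

Derivation:
Step 0: x=[6.6000] v=[0.0000]
Step 1: x=[6.5865] v=[-0.2700]
Step 2: x=[6.5597] v=[-0.5370]
Step 3: x=[6.5198] v=[-0.7979]
Step 4: x=[6.4673] v=[-1.0499]
Step 5: x=[6.4028] v=[-1.2900]
Step 6: x=[6.3270] v=[-1.5156]
Step 7: x=[6.2408] v=[-1.7242]
Step 8: x=[6.1451] v=[-1.9134]
Step 9: x=[6.0410] v=[-2.0811]
Step 10: x=[5.9297] v=[-2.2253]
Step 11: x=[5.8125] v=[-2.3445]
Step 12: x=[5.6906] v=[-2.4373]
Step 13: x=[5.5655] v=[-2.5027]
Step 14: x=[5.4385] v=[-2.5399]
Step 15: x=[5.3111] v=[-2.5486]
Step 16: x=[5.1847] v=[-2.5286]
Step 17: x=[5.0607] v=[-2.4802]
Step 18: x=[4.9405] v=[-2.4039]
Step 19: x=[4.8255] v=[-2.3005]
Step 20: x=[4.7169] v=[-2.1712]
Step 21: x=[4.6160] v=[-2.0175]
Step 22: x=[4.5239] v=[-1.8411]
Step 23: x=[4.4417] v=[-1.6440]
Step 24: x=[4.3703] v=[-1.4284]
Step 25: x=[4.3105] v=[-1.1967]
Step 26: x=[4.2629] v=[-0.9516]
Step 27: x=[4.2281] v=[-0.6958]
Step 28: x=[4.2065] v=[-0.4321]
Step 29: x=[4.1983] v=[-0.1636]
Step 30: x=[4.2036] v=[0.1068]
First v>=0 after going negative at step 30, time=1.5000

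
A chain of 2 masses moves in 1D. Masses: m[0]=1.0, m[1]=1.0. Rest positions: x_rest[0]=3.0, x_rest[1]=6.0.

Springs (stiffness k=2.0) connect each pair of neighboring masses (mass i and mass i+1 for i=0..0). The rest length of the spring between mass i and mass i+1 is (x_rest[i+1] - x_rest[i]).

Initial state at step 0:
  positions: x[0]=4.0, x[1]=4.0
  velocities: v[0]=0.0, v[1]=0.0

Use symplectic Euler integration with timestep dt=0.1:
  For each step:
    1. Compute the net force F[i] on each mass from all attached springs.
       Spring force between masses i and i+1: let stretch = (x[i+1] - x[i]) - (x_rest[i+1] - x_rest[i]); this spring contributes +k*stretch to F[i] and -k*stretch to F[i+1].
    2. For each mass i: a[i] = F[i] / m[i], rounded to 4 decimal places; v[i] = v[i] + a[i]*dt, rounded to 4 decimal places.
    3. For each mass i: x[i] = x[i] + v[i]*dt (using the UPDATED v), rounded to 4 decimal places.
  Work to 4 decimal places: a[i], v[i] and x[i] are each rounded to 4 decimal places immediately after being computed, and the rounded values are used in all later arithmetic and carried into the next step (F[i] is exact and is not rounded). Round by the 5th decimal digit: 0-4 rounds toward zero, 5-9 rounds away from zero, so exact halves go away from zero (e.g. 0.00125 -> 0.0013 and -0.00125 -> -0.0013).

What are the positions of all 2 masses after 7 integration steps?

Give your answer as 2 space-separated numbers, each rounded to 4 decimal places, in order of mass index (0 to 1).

Step 0: x=[4.0000 4.0000] v=[0.0000 0.0000]
Step 1: x=[3.9400 4.0600] v=[-0.6000 0.6000]
Step 2: x=[3.8224 4.1776] v=[-1.1760 1.1760]
Step 3: x=[3.6519 4.3481] v=[-1.7050 1.7050]
Step 4: x=[3.4353 4.5647] v=[-2.1658 2.1658]
Step 5: x=[3.1813 4.8187] v=[-2.5399 2.5399]
Step 6: x=[2.9001 5.0999] v=[-2.8124 2.8124]
Step 7: x=[2.6029 5.3971] v=[-2.9724 2.9724]

Answer: 2.6029 5.3971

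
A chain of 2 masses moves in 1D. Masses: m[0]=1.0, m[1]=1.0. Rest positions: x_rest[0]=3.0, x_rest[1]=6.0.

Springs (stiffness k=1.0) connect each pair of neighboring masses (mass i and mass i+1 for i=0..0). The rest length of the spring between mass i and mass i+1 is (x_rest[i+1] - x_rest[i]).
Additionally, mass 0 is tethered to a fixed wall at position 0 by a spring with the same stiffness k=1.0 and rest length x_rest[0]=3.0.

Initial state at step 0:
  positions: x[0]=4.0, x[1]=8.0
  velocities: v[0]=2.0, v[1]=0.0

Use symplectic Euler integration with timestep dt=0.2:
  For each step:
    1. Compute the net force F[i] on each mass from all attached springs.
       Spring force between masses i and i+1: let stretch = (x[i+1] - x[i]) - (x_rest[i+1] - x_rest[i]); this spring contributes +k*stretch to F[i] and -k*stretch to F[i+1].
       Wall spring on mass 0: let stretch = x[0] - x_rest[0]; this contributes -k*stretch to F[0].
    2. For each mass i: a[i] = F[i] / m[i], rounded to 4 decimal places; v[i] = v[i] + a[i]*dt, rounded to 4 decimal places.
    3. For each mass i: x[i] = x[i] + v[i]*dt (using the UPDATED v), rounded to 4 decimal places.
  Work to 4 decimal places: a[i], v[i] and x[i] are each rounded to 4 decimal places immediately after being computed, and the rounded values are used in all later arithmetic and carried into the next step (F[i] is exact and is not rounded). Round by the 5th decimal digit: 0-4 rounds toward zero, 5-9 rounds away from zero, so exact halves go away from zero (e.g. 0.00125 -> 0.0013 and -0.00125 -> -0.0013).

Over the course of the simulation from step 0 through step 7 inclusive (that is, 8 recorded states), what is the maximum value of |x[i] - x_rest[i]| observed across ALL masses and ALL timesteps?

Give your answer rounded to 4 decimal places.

Step 0: x=[4.0000 8.0000] v=[2.0000 0.0000]
Step 1: x=[4.4000 7.9600] v=[2.0000 -0.2000]
Step 2: x=[4.7664 7.8976] v=[1.8320 -0.3120]
Step 3: x=[5.0674 7.8300] v=[1.5050 -0.3382]
Step 4: x=[5.2762 7.7719] v=[1.0440 -0.2907]
Step 5: x=[5.3738 7.7339] v=[0.4879 -0.1898]
Step 6: x=[5.3508 7.7215] v=[-0.1148 -0.0618]
Step 7: x=[5.2086 7.7343] v=[-0.7108 0.0641]
Max displacement = 2.3738

Answer: 2.3738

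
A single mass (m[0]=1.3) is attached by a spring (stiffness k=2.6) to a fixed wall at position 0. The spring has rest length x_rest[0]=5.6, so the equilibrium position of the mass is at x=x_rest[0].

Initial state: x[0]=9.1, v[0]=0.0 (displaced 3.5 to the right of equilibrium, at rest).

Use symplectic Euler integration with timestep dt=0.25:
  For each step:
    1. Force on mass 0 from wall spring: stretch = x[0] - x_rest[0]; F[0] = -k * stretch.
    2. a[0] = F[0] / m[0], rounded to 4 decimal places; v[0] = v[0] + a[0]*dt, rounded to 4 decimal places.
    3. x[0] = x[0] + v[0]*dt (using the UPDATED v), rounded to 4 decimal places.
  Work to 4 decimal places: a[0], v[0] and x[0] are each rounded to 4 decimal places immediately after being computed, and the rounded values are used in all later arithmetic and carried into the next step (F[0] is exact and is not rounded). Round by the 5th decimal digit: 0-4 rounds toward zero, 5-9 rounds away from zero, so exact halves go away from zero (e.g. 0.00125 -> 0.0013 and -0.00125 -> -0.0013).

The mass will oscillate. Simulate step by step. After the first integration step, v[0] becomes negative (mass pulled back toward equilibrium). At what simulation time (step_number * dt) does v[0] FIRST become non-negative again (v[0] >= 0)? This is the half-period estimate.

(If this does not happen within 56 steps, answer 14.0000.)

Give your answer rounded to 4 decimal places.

Step 0: x=[9.1000] v=[0.0000]
Step 1: x=[8.6625] v=[-1.7500]
Step 2: x=[7.8422] v=[-3.2813]
Step 3: x=[6.7416] v=[-4.4024]
Step 4: x=[5.4983] v=[-4.9732]
Step 5: x=[4.2677] v=[-4.9224]
Step 6: x=[3.2036] v=[-4.2563]
Step 7: x=[2.4391] v=[-3.0581]
Step 8: x=[2.0697] v=[-1.4777]
Step 9: x=[2.1416] v=[0.2875]
First v>=0 after going negative at step 9, time=2.2500

Answer: 2.2500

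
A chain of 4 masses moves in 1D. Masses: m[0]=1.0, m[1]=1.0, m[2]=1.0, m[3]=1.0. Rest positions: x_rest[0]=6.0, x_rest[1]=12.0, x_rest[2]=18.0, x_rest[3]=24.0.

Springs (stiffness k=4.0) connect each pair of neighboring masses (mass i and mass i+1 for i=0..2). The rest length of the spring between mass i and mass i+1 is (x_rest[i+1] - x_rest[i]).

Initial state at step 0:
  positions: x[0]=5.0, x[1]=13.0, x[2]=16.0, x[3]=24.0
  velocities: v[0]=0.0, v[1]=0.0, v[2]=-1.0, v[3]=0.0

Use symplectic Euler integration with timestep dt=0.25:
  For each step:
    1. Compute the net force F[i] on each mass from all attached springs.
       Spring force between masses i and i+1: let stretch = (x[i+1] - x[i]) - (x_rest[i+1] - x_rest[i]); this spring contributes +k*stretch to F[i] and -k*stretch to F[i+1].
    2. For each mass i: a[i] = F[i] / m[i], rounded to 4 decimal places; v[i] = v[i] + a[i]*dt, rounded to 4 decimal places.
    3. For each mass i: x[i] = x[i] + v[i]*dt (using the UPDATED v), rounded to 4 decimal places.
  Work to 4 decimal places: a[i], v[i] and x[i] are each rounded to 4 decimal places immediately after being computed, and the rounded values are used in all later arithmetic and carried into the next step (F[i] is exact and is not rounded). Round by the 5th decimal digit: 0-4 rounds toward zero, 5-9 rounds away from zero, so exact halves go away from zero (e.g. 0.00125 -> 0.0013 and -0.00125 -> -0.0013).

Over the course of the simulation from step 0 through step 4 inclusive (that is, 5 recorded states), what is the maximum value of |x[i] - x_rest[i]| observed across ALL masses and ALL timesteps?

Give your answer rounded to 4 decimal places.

Answer: 2.2812

Derivation:
Step 0: x=[5.0000 13.0000 16.0000 24.0000] v=[0.0000 0.0000 -1.0000 0.0000]
Step 1: x=[5.5000 11.7500 17.0000 23.5000] v=[2.0000 -5.0000 4.0000 -2.0000]
Step 2: x=[6.0625 10.2500 18.3125 22.8750] v=[2.2500 -6.0000 5.2500 -2.5000]
Step 3: x=[6.1719 9.7188 18.7500 22.6094] v=[0.4375 -2.1250 1.7500 -1.0625]
Step 4: x=[5.6680 10.5586 17.8946 22.8789] v=[-2.0156 3.3593 -3.4218 1.0781]
Max displacement = 2.2812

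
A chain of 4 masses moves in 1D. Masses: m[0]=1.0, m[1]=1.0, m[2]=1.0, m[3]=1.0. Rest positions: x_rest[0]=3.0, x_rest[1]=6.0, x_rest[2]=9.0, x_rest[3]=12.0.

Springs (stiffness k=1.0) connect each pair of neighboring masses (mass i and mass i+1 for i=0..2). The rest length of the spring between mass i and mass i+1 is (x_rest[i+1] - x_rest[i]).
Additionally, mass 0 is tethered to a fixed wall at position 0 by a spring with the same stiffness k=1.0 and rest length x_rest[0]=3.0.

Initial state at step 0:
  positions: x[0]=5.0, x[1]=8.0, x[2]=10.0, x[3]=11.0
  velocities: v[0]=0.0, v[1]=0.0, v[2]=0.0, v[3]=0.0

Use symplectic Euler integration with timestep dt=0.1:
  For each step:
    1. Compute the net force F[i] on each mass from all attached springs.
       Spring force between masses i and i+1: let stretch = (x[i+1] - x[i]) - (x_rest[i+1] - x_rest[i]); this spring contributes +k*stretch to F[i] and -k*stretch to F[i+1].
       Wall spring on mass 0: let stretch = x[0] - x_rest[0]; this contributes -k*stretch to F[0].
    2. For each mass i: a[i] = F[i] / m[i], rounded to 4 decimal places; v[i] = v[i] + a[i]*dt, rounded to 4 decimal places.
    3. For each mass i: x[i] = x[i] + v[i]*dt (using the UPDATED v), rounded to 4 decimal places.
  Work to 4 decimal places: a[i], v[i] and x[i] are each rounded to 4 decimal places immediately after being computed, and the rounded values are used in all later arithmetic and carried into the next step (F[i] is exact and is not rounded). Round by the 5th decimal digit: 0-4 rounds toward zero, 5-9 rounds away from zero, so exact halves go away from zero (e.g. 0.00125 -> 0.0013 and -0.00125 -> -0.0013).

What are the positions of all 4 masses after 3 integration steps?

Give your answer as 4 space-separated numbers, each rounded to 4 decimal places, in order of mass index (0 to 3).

Step 0: x=[5.0000 8.0000 10.0000 11.0000] v=[0.0000 0.0000 0.0000 0.0000]
Step 1: x=[4.9800 7.9900 9.9900 11.0200] v=[-0.2000 -0.1000 -0.1000 0.2000]
Step 2: x=[4.9403 7.9699 9.9703 11.0597] v=[-0.3970 -0.2010 -0.1970 0.3970]
Step 3: x=[4.8815 7.9395 9.9415 11.1185] v=[-0.5881 -0.3039 -0.2881 0.5881]

Answer: 4.8815 7.9395 9.9415 11.1185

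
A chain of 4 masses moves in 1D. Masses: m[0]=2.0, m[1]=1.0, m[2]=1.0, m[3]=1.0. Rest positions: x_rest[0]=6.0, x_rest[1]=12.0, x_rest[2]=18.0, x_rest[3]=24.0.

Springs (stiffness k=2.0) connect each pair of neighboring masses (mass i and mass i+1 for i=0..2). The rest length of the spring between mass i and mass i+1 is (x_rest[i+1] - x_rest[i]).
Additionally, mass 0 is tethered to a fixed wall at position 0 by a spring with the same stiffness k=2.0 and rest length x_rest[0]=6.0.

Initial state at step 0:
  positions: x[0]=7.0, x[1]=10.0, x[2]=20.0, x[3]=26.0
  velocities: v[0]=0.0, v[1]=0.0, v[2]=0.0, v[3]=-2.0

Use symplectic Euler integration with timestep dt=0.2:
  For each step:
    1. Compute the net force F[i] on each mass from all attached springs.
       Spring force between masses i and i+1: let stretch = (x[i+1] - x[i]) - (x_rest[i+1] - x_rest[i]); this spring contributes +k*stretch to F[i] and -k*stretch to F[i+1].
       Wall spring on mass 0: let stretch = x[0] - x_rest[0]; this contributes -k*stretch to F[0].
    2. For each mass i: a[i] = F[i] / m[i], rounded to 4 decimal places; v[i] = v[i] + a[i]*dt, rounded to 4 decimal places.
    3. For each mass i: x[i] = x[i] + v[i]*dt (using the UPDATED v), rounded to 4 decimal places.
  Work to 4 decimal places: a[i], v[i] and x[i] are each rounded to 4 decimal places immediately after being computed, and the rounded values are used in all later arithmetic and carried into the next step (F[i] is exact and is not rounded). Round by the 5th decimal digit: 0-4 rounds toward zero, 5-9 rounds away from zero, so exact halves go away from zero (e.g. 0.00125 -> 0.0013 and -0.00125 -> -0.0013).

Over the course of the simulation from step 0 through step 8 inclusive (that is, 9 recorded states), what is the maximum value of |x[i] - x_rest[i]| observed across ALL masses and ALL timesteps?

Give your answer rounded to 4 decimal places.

Step 0: x=[7.0000 10.0000 20.0000 26.0000] v=[0.0000 0.0000 0.0000 -2.0000]
Step 1: x=[6.8400 10.5600 19.6800 25.6000] v=[-0.8000 2.8000 -1.6000 -2.0000]
Step 2: x=[6.5552 11.5520 19.1040 25.2064] v=[-1.4240 4.9600 -2.8800 -1.9680]
Step 3: x=[6.2081 12.7484 18.4120 24.8046] v=[-1.7357 5.9821 -3.4598 -2.0090]
Step 4: x=[5.8742 13.8747 17.7784 24.3714] v=[-1.6693 5.6314 -3.1682 -2.1660]
Step 5: x=[5.6254 14.6732 17.3599 23.8908] v=[-1.2440 3.9927 -2.0925 -2.4032]
Step 6: x=[5.5135 14.9629 17.2489 23.3677] v=[-0.5595 1.4483 -0.5548 -2.6156]
Step 7: x=[5.5590 14.6795 17.4446 22.8351] v=[0.2277 -1.4171 0.9783 -2.6631]
Step 8: x=[5.7470 13.8876 17.8503 22.3512] v=[0.9400 -3.9593 2.0285 -2.4193]
Max displacement = 2.9629

Answer: 2.9629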